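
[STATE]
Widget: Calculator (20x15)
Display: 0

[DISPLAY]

                   0
┌───┬───┬───┬───┐   
│ 7 │ 8 │ 9 │ ÷ │   
├───┼───┼───┼───┤   
│ 4 │ 5 │ 6 │ × │   
├───┼───┼───┼───┤   
│ 1 │ 2 │ 3 │ - │   
├───┼───┼───┼───┤   
│ 0 │ . │ = │ + │   
├───┼───┼───┼───┤   
│ C │ MC│ MR│ M+│   
└───┴───┴───┴───┘   
                    
                    
                    


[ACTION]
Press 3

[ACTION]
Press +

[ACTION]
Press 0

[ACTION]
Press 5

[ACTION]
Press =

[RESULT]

                   8
┌───┬───┬───┬───┐   
│ 7 │ 8 │ 9 │ ÷ │   
├───┼───┼───┼───┤   
│ 4 │ 5 │ 6 │ × │   
├───┼───┼───┼───┤   
│ 1 │ 2 │ 3 │ - │   
├───┼───┼───┼───┤   
│ 0 │ . │ = │ + │   
├───┼───┼───┼───┤   
│ C │ MC│ MR│ M+│   
└───┴───┴───┴───┘   
                    
                    
                    


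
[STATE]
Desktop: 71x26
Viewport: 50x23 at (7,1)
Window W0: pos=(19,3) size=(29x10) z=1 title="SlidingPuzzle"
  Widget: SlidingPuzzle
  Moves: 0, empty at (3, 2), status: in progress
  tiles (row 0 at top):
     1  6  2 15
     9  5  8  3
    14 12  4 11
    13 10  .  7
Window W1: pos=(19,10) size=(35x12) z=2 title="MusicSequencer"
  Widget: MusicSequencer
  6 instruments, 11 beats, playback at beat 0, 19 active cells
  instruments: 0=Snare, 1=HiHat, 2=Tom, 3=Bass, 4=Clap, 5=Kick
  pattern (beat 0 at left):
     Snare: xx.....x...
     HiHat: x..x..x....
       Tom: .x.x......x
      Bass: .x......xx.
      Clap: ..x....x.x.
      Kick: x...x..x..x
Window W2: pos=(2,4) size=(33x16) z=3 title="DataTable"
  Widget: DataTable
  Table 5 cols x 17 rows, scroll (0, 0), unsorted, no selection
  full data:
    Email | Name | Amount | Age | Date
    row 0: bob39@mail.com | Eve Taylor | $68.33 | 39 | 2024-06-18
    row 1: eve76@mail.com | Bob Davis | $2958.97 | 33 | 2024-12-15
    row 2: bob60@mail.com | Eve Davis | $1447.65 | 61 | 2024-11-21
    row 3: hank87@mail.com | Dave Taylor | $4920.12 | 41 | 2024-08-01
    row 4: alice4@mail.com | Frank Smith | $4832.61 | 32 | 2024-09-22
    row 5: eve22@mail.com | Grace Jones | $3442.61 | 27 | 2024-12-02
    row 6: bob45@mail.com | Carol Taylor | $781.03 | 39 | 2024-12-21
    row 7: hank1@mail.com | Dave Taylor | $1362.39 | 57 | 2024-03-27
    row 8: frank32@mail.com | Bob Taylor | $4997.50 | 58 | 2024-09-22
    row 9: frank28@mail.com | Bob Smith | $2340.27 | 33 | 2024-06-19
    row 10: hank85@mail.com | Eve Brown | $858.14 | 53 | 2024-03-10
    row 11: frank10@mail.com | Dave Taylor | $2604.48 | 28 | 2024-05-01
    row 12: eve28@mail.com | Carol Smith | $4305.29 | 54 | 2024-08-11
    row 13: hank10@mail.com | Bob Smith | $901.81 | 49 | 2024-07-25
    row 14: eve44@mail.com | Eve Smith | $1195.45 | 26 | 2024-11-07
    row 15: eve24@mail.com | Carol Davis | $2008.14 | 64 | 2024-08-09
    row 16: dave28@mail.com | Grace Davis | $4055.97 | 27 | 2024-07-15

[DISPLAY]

                                                  
                                                  
            ┏━━━━━━━━━━━━━━━━━━━━━━━━━━━┓         
━━━━━━━━━━━━━━━━━━━━━━━━━━━┓            ┃         
aTable                     ┃────────────┨         
───────────────────────────┨┬────┐      ┃         
l           │Name        │A┃│ 15 │      ┃         
────────────┼────────────┼─┃┼────┤      ┃         
9@mail.com  │Eve Taylor  │$┃│  3 │      ┃         
6@mail.com  │Bob Davis   │$┃━━━━━━━━━━━━━━━━━━┓   
0@mail.com  │Eve Davis   │$┃                  ┃   
87@mail.com │Dave Taylor │$┃──────────────────┨   
e4@mail.com │Frank Smith │$┃90                ┃   
2@mail.com  │Grace Jones │$┃··                ┃   
5@mail.com  │Carol Taylor│$┃··                ┃   
1@mail.com  │Dave Taylor │$┃·█                ┃   
k32@mail.com│Bob Taylor  │$┃█·                ┃   
k28@mail.com│Bob Smith   │$┃█·                ┃   
━━━━━━━━━━━━━━━━━━━━━━━━━━━┛·█                ┃   
            ┃                                 ┃   
            ┗━━━━━━━━━━━━━━━━━━━━━━━━━━━━━━━━━┛   
                                                  
                                                  


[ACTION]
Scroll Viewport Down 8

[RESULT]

            ┏━━━━━━━━━━━━━━━━━━━━━━━━━━━┓         
━━━━━━━━━━━━━━━━━━━━━━━━━━━┓            ┃         
aTable                     ┃────────────┨         
───────────────────────────┨┬────┐      ┃         
l           │Name        │A┃│ 15 │      ┃         
────────────┼────────────┼─┃┼────┤      ┃         
9@mail.com  │Eve Taylor  │$┃│  3 │      ┃         
6@mail.com  │Bob Davis   │$┃━━━━━━━━━━━━━━━━━━┓   
0@mail.com  │Eve Davis   │$┃                  ┃   
87@mail.com │Dave Taylor │$┃──────────────────┨   
e4@mail.com │Frank Smith │$┃90                ┃   
2@mail.com  │Grace Jones │$┃··                ┃   
5@mail.com  │Carol Taylor│$┃··                ┃   
1@mail.com  │Dave Taylor │$┃·█                ┃   
k32@mail.com│Bob Taylor  │$┃█·                ┃   
k28@mail.com│Bob Smith   │$┃█·                ┃   
━━━━━━━━━━━━━━━━━━━━━━━━━━━┛·█                ┃   
            ┃                                 ┃   
            ┗━━━━━━━━━━━━━━━━━━━━━━━━━━━━━━━━━┛   
                                                  
                                                  
                                                  
                                                  


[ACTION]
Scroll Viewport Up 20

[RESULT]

                                                  
                                                  
                                                  
            ┏━━━━━━━━━━━━━━━━━━━━━━━━━━━┓         
━━━━━━━━━━━━━━━━━━━━━━━━━━━┓            ┃         
aTable                     ┃────────────┨         
───────────────────────────┨┬────┐      ┃         
l           │Name        │A┃│ 15 │      ┃         
────────────┼────────────┼─┃┼────┤      ┃         
9@mail.com  │Eve Taylor  │$┃│  3 │      ┃         
6@mail.com  │Bob Davis   │$┃━━━━━━━━━━━━━━━━━━┓   
0@mail.com  │Eve Davis   │$┃                  ┃   
87@mail.com │Dave Taylor │$┃──────────────────┨   
e4@mail.com │Frank Smith │$┃90                ┃   
2@mail.com  │Grace Jones │$┃··                ┃   
5@mail.com  │Carol Taylor│$┃··                ┃   
1@mail.com  │Dave Taylor │$┃·█                ┃   
k32@mail.com│Bob Taylor  │$┃█·                ┃   
k28@mail.com│Bob Smith   │$┃█·                ┃   
━━━━━━━━━━━━━━━━━━━━━━━━━━━┛·█                ┃   
            ┃                                 ┃   
            ┗━━━━━━━━━━━━━━━━━━━━━━━━━━━━━━━━━┛   
                                                  


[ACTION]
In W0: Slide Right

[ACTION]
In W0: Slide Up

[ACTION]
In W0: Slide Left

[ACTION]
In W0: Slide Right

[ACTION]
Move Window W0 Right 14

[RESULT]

                                                  
                                                  
                                                  
                          ┏━━━━━━━━━━━━━━━━━━━━━━━
━━━━━━━━━━━━━━━━━━━━━━━━━━━┓SlidingPuzzle         
aTable                     ┃──────────────────────
───────────────────────────┨────┬────┬────┬────┐  
l           │Name        │A┃  1 │  6 │  2 │ 15 │  
────────────┼────────────┼─┃────┼────┼────┼────┤  
9@mail.com  │Eve Taylor  │$┃  9 │  5 │  8 │  3 │  
6@mail.com  │Bob Davis   │$┃━━━━━━━━━━━━━━━━━━┓┤  
0@mail.com  │Eve Davis   │$┃                  ┃│  
87@mail.com │Dave Taylor │$┃──────────────────┨━━━
e4@mail.com │Frank Smith │$┃90                ┃   
2@mail.com  │Grace Jones │$┃··                ┃   
5@mail.com  │Carol Taylor│$┃··                ┃   
1@mail.com  │Dave Taylor │$┃·█                ┃   
k32@mail.com│Bob Taylor  │$┃█·                ┃   
k28@mail.com│Bob Smith   │$┃█·                ┃   
━━━━━━━━━━━━━━━━━━━━━━━━━━━┛·█                ┃   
            ┃                                 ┃   
            ┗━━━━━━━━━━━━━━━━━━━━━━━━━━━━━━━━━┛   
                                                  


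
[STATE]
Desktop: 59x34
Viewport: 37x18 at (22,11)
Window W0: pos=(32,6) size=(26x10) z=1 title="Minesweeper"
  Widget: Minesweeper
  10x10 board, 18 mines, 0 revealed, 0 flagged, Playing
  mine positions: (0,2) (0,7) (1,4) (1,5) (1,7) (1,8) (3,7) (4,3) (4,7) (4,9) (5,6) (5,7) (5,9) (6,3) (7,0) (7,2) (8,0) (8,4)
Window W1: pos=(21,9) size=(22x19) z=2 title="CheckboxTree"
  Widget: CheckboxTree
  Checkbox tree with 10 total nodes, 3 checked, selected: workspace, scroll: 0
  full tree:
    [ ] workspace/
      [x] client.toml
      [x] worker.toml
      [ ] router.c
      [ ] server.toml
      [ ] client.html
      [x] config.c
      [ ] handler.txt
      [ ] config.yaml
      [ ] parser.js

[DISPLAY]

────────────────────┨              ┃ 
>[-] workspace/     ┃              ┃ 
   [x] client.toml  ┃              ┃ 
   [x] worker.toml  ┃              ┃ 
   [ ] router.c     ┃━━━━━━━━━━━━━━┛ 
   [ ] server.toml  ┃                
   [ ] client.html  ┃                
   [x] config.c     ┃                
   [ ] handler.txt  ┃                
   [ ] config.yaml  ┃                
   [ ] parser.js    ┃                
                    ┃                
                    ┃                
                    ┃                
                    ┃                
                    ┃                
━━━━━━━━━━━━━━━━━━━━┛                
                                     


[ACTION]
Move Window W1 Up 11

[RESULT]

   [ ] config.yaml  ┃              ┃ 
   [ ] parser.js    ┃              ┃ 
                    ┃              ┃ 
                    ┃              ┃ 
                    ┃━━━━━━━━━━━━━━┛ 
                    ┃                
                    ┃                
━━━━━━━━━━━━━━━━━━━━┛                
                                     
                                     
                                     
                                     
                                     
                                     
                                     
                                     
                                     
                                     


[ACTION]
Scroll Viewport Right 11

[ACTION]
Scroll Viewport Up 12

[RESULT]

━━━━━━━━━━━━━━━━━━━━┓                
 CheckboxTree       ┃                
────────────────────┨                
>[-] workspace/     ┃                
   [x] client.toml  ┃                
   [x] worker.toml  ┃                
   [ ] router.c     ┃━━━━━━━━━━━━━━┓ 
   [ ] server.toml  ┃er            ┃ 
   [ ] client.html  ┃──────────────┨ 
   [x] config.c     ┃              ┃ 
   [ ] handler.txt  ┃              ┃ 
   [ ] config.yaml  ┃              ┃ 
   [ ] parser.js    ┃              ┃ 
                    ┃              ┃ 
                    ┃              ┃ 
                    ┃━━━━━━━━━━━━━━┛ 
                    ┃                
                    ┃                


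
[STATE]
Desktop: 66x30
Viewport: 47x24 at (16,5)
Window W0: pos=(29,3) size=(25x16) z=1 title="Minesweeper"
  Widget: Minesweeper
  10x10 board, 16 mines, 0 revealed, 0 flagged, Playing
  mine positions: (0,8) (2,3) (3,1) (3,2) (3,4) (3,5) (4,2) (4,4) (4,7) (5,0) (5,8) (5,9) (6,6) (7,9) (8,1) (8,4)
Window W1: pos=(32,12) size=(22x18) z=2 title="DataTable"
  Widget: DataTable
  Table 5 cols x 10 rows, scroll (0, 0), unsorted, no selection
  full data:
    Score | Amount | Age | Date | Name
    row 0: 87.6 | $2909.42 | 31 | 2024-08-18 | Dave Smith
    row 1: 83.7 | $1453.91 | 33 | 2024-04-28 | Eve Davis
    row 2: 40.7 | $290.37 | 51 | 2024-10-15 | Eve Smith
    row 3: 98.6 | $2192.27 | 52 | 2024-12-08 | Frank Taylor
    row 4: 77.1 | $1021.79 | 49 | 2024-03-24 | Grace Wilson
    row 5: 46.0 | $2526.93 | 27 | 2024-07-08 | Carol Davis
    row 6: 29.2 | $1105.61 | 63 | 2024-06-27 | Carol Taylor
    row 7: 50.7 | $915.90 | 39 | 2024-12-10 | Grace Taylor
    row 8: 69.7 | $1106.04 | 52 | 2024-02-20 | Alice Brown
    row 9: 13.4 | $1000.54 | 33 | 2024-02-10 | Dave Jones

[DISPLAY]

             ┠───────────────────────┨         
             ┃■■■■■■■■■■             ┃         
             ┃■■■■■■■■■■             ┃         
             ┃■■■■■■■■■■             ┃         
             ┃■■■■■■■■■■             ┃         
             ┃■■■■■■■■■■             ┃         
             ┃■■■■■■■■■■             ┃         
             ┃■■┏━━━━━━━━━━━━━━━━━━━━┓         
             ┃■■┃ DataTable          ┃         
             ┃■■┠────────────────────┨         
             ┃■■┃Score│Amount  │Age│D┃         
             ┃  ┃─────┼────────┼───┼─┃         
             ┃  ┃87.6 │$2909.42│31 │2┃         
             ┗━━┃83.7 │$1453.91│33 │2┃         
                ┃40.7 │$290.37 │51 │2┃         
                ┃98.6 │$2192.27│52 │2┃         
                ┃77.1 │$1021.79│49 │2┃         
                ┃46.0 │$2526.93│27 │2┃         
                ┃29.2 │$1105.61│63 │2┃         
                ┃50.7 │$915.90 │39 │2┃         
                ┃69.7 │$1106.04│52 │2┃         
                ┃13.4 │$1000.54│33 │2┃         
                ┃                    ┃         
                ┃                    ┃         


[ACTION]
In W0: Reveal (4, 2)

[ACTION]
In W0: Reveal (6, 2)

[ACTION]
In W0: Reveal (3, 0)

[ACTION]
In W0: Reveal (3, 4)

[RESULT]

             ┠───────────────────────┨         
             ┃■■■■■■■■✹■             ┃         
             ┃■■■■■■■■■■             ┃         
             ┃■■■✹■■■■■■             ┃         
             ┃■✹✹■✹✹■■■■             ┃         
             ┃■■✹■✹■■✹■■             ┃         
             ┃✹■■■■■■■✹✹             ┃         
             ┃■■┏━━━━━━━━━━━━━━━━━━━━┓         
             ┃■■┃ DataTable          ┃         
             ┃■✹┠────────────────────┨         
             ┃■■┃Score│Amount  │Age│D┃         
             ┃  ┃─────┼────────┼───┼─┃         
             ┃  ┃87.6 │$2909.42│31 │2┃         
             ┗━━┃83.7 │$1453.91│33 │2┃         
                ┃40.7 │$290.37 │51 │2┃         
                ┃98.6 │$2192.27│52 │2┃         
                ┃77.1 │$1021.79│49 │2┃         
                ┃46.0 │$2526.93│27 │2┃         
                ┃29.2 │$1105.61│63 │2┃         
                ┃50.7 │$915.90 │39 │2┃         
                ┃69.7 │$1106.04│52 │2┃         
                ┃13.4 │$1000.54│33 │2┃         
                ┃                    ┃         
                ┃                    ┃         


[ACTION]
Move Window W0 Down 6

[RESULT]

                                               
                                               
                                               
                                               
             ┏━━━━━━━━━━━━━━━━━━━━━━━┓         
             ┃ Minesweeper           ┃         
             ┠───────────────────────┨         
             ┃■■┏━━━━━━━━━━━━━━━━━━━━┓         
             ┃■■┃ DataTable          ┃         
             ┃■■┠────────────────────┨         
             ┃■✹┃Score│Amount  │Age│D┃         
             ┃■■┃─────┼────────┼───┼─┃         
             ┃✹■┃87.6 │$2909.42│31 │2┃         
             ┃■■┃83.7 │$1453.91│33 │2┃         
             ┃■■┃40.7 │$290.37 │51 │2┃         
             ┃■✹┃98.6 │$2192.27│52 │2┃         
             ┃■■┃77.1 │$1021.79│49 │2┃         
             ┃  ┃46.0 │$2526.93│27 │2┃         
             ┃  ┃29.2 │$1105.61│63 │2┃         
             ┗━━┃50.7 │$915.90 │39 │2┃         
                ┃69.7 │$1106.04│52 │2┃         
                ┃13.4 │$1000.54│33 │2┃         
                ┃                    ┃         
                ┃                    ┃         


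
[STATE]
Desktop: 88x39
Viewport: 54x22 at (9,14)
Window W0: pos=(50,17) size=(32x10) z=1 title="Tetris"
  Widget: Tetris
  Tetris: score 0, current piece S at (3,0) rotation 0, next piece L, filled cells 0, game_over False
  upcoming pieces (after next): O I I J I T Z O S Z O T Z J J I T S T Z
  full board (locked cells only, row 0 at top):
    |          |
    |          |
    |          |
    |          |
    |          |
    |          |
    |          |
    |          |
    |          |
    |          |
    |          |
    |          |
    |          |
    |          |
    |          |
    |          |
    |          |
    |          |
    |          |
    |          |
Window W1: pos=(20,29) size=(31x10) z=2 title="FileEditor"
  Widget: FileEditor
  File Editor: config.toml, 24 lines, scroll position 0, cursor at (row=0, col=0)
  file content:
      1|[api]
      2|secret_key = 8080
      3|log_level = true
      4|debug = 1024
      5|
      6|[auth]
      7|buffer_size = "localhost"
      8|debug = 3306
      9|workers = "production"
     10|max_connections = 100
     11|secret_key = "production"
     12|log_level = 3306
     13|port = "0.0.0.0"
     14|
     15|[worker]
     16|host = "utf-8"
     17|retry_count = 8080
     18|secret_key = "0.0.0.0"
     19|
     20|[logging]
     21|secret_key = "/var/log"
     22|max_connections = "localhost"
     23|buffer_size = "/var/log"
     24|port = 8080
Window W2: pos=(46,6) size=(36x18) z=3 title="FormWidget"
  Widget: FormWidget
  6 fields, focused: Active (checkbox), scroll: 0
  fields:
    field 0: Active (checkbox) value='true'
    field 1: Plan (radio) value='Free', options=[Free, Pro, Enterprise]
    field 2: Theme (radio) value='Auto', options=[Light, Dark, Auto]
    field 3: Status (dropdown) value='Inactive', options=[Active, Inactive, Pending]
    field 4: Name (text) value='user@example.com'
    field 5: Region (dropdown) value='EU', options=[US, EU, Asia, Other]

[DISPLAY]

                                     ┃  Region:     [E
                                     ┃                
                                     ┃                
                                     ┃                
                                     ┃                
                                     ┃                
                                     ┃                
                                     ┃                
                                     ┃                
                                     ┗━━━━━━━━━━━━━━━━
                                         ┃          │ 
                                         ┃          │ 
                                         ┗━━━━━━━━━━━━
                                                      
                                                      
           ┏━━━━━━━━━━━━━━━━━━━━━━━━━━━━━┓            
           ┃ FileEditor                  ┃            
           ┠─────────────────────────────┨            
           ┃█api]                       ▲┃            
           ┃secret_key = 8080           █┃            
           ┃log_level = true            ░┃            
           ┃debug = 1024                ░┃            


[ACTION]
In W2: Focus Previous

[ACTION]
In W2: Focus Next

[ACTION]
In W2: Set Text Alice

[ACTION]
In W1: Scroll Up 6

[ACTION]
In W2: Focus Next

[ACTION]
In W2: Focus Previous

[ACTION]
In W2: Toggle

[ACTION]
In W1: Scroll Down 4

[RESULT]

                                     ┃  Region:     [E
                                     ┃                
                                     ┃                
                                     ┃                
                                     ┃                
                                     ┃                
                                     ┃                
                                     ┃                
                                     ┃                
                                     ┗━━━━━━━━━━━━━━━━
                                         ┃          │ 
                                         ┃          │ 
                                         ┗━━━━━━━━━━━━
                                                      
                                                      
           ┏━━━━━━━━━━━━━━━━━━━━━━━━━━━━━┓            
           ┃ FileEditor                  ┃            
           ┠─────────────────────────────┨            
           ┃                            ▲┃            
           ┃[auth]                      █┃            
           ┃buffer_size = "localhost"   ░┃            
           ┃debug = 3306                ░┃            


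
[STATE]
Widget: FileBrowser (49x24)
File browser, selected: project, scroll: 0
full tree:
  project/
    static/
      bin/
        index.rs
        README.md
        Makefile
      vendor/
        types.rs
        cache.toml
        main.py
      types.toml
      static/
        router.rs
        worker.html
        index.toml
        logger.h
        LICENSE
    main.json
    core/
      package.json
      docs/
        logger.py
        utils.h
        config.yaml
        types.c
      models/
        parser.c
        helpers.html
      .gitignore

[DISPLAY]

> [-] project/                                   
    [+] static/                                  
    main.json                                    
    [+] core/                                    
                                                 
                                                 
                                                 
                                                 
                                                 
                                                 
                                                 
                                                 
                                                 
                                                 
                                                 
                                                 
                                                 
                                                 
                                                 
                                                 
                                                 
                                                 
                                                 
                                                 


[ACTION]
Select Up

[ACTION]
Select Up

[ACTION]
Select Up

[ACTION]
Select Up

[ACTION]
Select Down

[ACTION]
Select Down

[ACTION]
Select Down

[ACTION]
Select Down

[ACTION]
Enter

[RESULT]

  [-] project/                                   
    [+] static/                                  
    main.json                                    
  > [-] core/                                    
      package.json                               
      [+] docs/                                  
      [+] models/                                
      .gitignore                                 
                                                 
                                                 
                                                 
                                                 
                                                 
                                                 
                                                 
                                                 
                                                 
                                                 
                                                 
                                                 
                                                 
                                                 
                                                 
                                                 


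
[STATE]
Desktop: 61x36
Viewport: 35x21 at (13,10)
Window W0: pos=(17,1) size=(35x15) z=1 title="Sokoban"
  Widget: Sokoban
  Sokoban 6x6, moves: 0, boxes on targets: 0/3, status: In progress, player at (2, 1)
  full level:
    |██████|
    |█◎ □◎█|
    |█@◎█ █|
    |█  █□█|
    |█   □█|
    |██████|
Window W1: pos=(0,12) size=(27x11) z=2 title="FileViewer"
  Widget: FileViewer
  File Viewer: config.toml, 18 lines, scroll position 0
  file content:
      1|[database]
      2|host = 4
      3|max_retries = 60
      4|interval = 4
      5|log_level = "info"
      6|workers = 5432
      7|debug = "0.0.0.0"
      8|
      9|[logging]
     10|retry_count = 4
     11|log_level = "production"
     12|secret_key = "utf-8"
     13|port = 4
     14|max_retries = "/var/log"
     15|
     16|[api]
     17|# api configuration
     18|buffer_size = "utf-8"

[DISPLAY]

    ┃Moves: 0  0/3                 
    ┃                              
━━━━━━━━━━━━━┓                     
             ┃                     
─────────────┨                     
            ▲┃━━━━━━━━━━━━━━━━━━━━━
            █┃                     
= 60        ░┃                     
            ░┃                     
"info"      ░┃                     
32          ░┃                     
.0.0"       ▼┃                     
━━━━━━━━━━━━━┛                     
                                   
                                   
                                   
                                   
                                   
                                   
                                   
                                   


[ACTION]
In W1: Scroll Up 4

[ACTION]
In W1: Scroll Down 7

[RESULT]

    ┃Moves: 0  0/3                 
    ┃                              
━━━━━━━━━━━━━┓                     
             ┃                     
─────────────┨                     
            ▲┃━━━━━━━━━━━━━━━━━━━━━
            ░┃                     
= 4         ░┃                     
"production"░┃                     
 "utf-8"    █┃                     
            ░┃                     
= "/var/log"▼┃                     
━━━━━━━━━━━━━┛                     
                                   
                                   
                                   
                                   
                                   
                                   
                                   
                                   


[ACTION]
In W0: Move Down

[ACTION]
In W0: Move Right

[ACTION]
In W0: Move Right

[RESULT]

    ┃Moves: 2  0/3                 
    ┃                              
━━━━━━━━━━━━━┓                     
             ┃                     
─────────────┨                     
            ▲┃━━━━━━━━━━━━━━━━━━━━━
            ░┃                     
= 4         ░┃                     
"production"░┃                     
 "utf-8"    █┃                     
            ░┃                     
= "/var/log"▼┃                     
━━━━━━━━━━━━━┛                     
                                   
                                   
                                   
                                   
                                   
                                   
                                   
                                   


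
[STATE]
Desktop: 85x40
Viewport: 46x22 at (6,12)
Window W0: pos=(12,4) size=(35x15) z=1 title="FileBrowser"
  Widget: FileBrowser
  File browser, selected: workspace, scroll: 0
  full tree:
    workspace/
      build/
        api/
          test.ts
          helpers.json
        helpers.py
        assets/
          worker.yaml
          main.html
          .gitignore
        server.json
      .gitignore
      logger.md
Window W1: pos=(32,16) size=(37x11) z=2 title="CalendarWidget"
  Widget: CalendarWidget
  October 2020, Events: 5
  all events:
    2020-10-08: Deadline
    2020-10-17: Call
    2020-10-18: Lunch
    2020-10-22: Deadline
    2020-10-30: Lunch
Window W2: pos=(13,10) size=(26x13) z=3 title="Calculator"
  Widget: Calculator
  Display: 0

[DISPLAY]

      ┃┠────────────────────────┨       ┃     
      ┃┃                       0┃       ┃     
      ┃┃┌───┬───┬───┬───┐       ┃       ┃     
      ┃┃│ 7 │ 8 │ 9 │ ÷ │       ┃       ┃     
      ┃┃├───┼───┼───┼───┤       ┃━━━━━━━━━━━━━
      ┃┃│ 4 │ 5 │ 6 │ × │       ┃darWidget    
      ┗┃├───┼───┼───┼───┤       ┃─────────────
       ┃│ 1 │ 2 │ 3 │ - │       ┃      October
       ┃├───┼───┼───┼───┤       ┃We Th Fr Sa S
       ┃│ 0 │ . │ = │ + │       ┃    1  2  3  
       ┗━━━━━━━━━━━━━━━━━━━━━━━━┛ 7  8*  9 10 
                          ┃12 13 14 15 16 17* 
                          ┃19 20 21 22* 23 24 
                          ┃26 27 28 29 30* 31 
                          ┗━━━━━━━━━━━━━━━━━━━
                                              
                                              
                                              
                                              
                                              
                                              
                                              


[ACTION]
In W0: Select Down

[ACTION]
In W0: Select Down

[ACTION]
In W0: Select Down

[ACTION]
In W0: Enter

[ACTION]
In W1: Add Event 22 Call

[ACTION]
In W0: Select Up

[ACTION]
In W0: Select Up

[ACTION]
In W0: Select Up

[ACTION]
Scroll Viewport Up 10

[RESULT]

                                              
                                              
      ┏━━━━━━━━━━━━━━━━━━━━━━━━━━━━━━━━━┓     
      ┃ FileBrowser                     ┃     
      ┠─────────────────────────────────┨     
      ┃> [-] workspace/                 ┃     
      ┃    [+] build/                   ┃     
      ┃    .gitignore                   ┃     
      ┃┏━━━━━━━━━━━━━━━━━━━━━━━━┓       ┃     
      ┃┃ Calculator             ┃       ┃     
      ┃┠────────────────────────┨       ┃     
      ┃┃                       0┃       ┃     
      ┃┃┌───┬───┬───┬───┐       ┃       ┃     
      ┃┃│ 7 │ 8 │ 9 │ ÷ │       ┃       ┃     
      ┃┃├───┼───┼───┼───┤       ┃━━━━━━━━━━━━━
      ┃┃│ 4 │ 5 │ 6 │ × │       ┃darWidget    
      ┗┃├───┼───┼───┼───┤       ┃─────────────
       ┃│ 1 │ 2 │ 3 │ - │       ┃      October
       ┃├───┼───┼───┼───┤       ┃We Th Fr Sa S
       ┃│ 0 │ . │ = │ + │       ┃    1  2  3  
       ┗━━━━━━━━━━━━━━━━━━━━━━━━┛ 7  8*  9 10 
                          ┃12 13 14 15 16 17* 


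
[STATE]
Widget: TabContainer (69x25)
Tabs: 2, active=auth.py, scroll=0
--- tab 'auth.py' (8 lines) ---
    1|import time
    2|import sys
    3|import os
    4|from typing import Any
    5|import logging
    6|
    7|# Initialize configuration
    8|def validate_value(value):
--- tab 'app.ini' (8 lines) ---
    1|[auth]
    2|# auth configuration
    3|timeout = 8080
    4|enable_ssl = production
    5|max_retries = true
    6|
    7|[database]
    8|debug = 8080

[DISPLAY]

[auth.py]│ app.ini                                                   
─────────────────────────────────────────────────────────────────────
import time                                                          
import sys                                                           
import os                                                            
from typing import Any                                               
import logging                                                       
                                                                     
# Initialize configuration                                           
def validate_value(value):                                           
                                                                     
                                                                     
                                                                     
                                                                     
                                                                     
                                                                     
                                                                     
                                                                     
                                                                     
                                                                     
                                                                     
                                                                     
                                                                     
                                                                     
                                                                     


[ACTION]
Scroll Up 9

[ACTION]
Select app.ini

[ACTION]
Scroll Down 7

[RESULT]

 auth.py │[app.ini]                                                  
─────────────────────────────────────────────────────────────────────
debug = 8080                                                         
                                                                     
                                                                     
                                                                     
                                                                     
                                                                     
                                                                     
                                                                     
                                                                     
                                                                     
                                                                     
                                                                     
                                                                     
                                                                     
                                                                     
                                                                     
                                                                     
                                                                     
                                                                     
                                                                     
                                                                     
                                                                     
                                                                     


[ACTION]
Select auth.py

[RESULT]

[auth.py]│ app.ini                                                   
─────────────────────────────────────────────────────────────────────
import time                                                          
import sys                                                           
import os                                                            
from typing import Any                                               
import logging                                                       
                                                                     
# Initialize configuration                                           
def validate_value(value):                                           
                                                                     
                                                                     
                                                                     
                                                                     
                                                                     
                                                                     
                                                                     
                                                                     
                                                                     
                                                                     
                                                                     
                                                                     
                                                                     
                                                                     
                                                                     


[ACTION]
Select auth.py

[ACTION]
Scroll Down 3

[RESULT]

[auth.py]│ app.ini                                                   
─────────────────────────────────────────────────────────────────────
from typing import Any                                               
import logging                                                       
                                                                     
# Initialize configuration                                           
def validate_value(value):                                           
                                                                     
                                                                     
                                                                     
                                                                     
                                                                     
                                                                     
                                                                     
                                                                     
                                                                     
                                                                     
                                                                     
                                                                     
                                                                     
                                                                     
                                                                     
                                                                     
                                                                     
                                                                     
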